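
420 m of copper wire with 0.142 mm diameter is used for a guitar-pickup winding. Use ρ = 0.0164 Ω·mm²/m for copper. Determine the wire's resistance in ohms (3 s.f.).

ρ = 0.0164 Ω·mm²/m = 1.64×10^-8 Ω·m
A = π(d/2)² = π(7.1000e-05 m)² = 1.584e-08 m²
R = ρL/A = (1.64×10^-8)(420 m)/(1.584e-08 m²) = 435 Ω

435 Ω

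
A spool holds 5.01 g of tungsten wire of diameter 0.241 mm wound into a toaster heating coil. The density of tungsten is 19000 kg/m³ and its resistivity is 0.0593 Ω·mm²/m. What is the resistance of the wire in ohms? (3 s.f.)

7.51 Ω

ρ = 0.0593 Ω·mm²/m = 5.93×10^-8 Ω·m
A = π(d/2)² = π(1.2050e-04 m)² = 4.5617e-08 m²
L = m/(density·A) = 0.00501/(19000×4.5617e-08) = 5.78 m
R = ρL/A = (5.93×10^-8)(5.78)/(4.5617e-08) = 7.51 Ω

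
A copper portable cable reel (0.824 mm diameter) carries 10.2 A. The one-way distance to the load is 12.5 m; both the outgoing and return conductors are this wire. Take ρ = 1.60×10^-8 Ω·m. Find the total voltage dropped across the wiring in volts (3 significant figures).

A = π(d/2)² = π(4.1200e-04 m)² = 5.333e-07 m²
Total conductor length (both ways) L = 2 × 12.5 = 25 m
R = ρL/A = (1.60×10^-8)(25)/(5.333e-07) = 0.7501 Ω
V = IR = 10.2 × 0.7501 = 7.65 V

7.65 V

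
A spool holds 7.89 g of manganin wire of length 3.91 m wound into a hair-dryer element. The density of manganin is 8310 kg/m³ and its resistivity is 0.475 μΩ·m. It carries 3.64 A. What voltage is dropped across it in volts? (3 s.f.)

ρ = 0.475 μΩ·m = 4.75×10^-7 Ω·m
A = m/(density·L) = 0.00789/(8310×3.91) = 2.4283e-07 m²
R = ρL/A = (4.75×10^-7)(3.91)/(2.4283e-07) = 7.648 Ω
V = IR = 3.64 × 7.648 = 27.8 V

27.8 V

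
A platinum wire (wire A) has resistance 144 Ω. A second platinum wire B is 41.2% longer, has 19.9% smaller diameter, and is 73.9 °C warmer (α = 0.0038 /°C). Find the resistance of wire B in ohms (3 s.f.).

406 Ω

R ∝ ρL/d² with ρ ∝ (1+αΔT), so R_B/R_A = (1 + 41.2/100) × (1 − 19.9/100)⁻² × (1 + 0.0038×73.9)
= 1.412 × 1.559 × 1.281 = 2.819
R_B = 2.819 × 144 = 406 Ω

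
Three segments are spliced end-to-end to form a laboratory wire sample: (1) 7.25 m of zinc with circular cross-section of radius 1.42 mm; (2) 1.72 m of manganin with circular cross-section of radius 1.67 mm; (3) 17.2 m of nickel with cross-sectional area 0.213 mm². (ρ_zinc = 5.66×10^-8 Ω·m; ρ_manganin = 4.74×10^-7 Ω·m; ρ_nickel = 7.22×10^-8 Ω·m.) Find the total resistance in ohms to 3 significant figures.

5.99 Ω

Seg 1: A = πr² = π(1.4200e-03 m)² = 6.335e-06 m²
R_1 = (5.66×10^-8)(7.25)/(6.335e-06) = 0.06478 Ω
Seg 2: A = πr² = π(1.6700e-03 m)² = 8.762e-06 m²
R_2 = (4.74×10^-7)(1.72)/(8.762e-06) = 0.09305 Ω
Seg 3: A = 0.213 mm² = 2.130e-07 m²
R_3 = (7.22×10^-8)(17.2)/(2.130e-07) = 5.83 Ω
R_total = R_1 + R_2 + R_3 = 5.99 Ω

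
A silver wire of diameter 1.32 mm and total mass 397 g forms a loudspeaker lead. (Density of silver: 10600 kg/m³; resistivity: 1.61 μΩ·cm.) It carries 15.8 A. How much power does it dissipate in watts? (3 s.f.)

ρ = 1.61 μΩ·cm = 1.61×10^-8 Ω·m
A = π(d/2)² = π(6.6000e-04 m)² = 1.3685e-06 m²
L = m/(density·A) = 0.397/(10600×1.3685e-06) = 27.37 m
R = ρL/A = (1.61×10^-8)(27.37)/(1.3685e-06) = 0.322 Ω
P = I²R = (15.8)² × 0.322 = 80.4 W

80.4 W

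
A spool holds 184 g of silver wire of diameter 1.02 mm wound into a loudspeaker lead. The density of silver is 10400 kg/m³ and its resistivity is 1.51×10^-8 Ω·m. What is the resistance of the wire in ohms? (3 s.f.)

A = π(d/2)² = π(5.1000e-04 m)² = 8.1713e-07 m²
L = m/(density·A) = 0.184/(10400×8.1713e-07) = 21.65 m
R = ρL/A = (1.51×10^-8)(21.65)/(8.1713e-07) = 0.400 Ω

0.400 Ω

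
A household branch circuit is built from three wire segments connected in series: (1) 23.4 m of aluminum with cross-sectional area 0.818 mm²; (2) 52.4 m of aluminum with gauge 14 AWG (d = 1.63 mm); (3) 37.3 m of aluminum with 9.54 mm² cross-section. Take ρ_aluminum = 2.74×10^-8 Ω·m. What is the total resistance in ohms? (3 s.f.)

1.58 Ω

Seg 1: A = 0.818 mm² = 8.180e-07 m²
R_1 = (2.74×10^-8)(23.4)/(8.180e-07) = 0.7838 Ω
Seg 2: A = π(1.63/2 mm)² = π(8.1500e-04 m)² = 2.087e-06 m²
R_2 = (2.74×10^-8)(52.4)/(2.087e-06) = 0.688 Ω
Seg 3: A = 9.54 mm² = 9.540e-06 m²
R_3 = (2.74×10^-8)(37.3)/(9.540e-06) = 0.1071 Ω
R_total = R_1 + R_2 + R_3 = 1.58 Ω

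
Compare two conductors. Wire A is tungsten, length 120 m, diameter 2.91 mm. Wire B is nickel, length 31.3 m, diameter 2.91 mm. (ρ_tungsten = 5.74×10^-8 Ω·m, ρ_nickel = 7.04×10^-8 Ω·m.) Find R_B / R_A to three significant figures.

R ∝ ρL/d², so R_B/R_A = (ρ_B/ρ_A) × (L_B/L_A)
= (7.04×10^-8/5.74×10^-8) × (31.3/120) = 0.320

0.320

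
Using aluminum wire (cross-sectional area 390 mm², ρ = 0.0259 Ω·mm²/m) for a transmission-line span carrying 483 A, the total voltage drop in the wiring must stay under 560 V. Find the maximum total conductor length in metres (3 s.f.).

17500 m

ρ = 0.0259 Ω·mm²/m = 2.59×10^-8 Ω·m
A = 390 mm² = 3.900e-04 m²
L_max = V_max·A/(1·ρI) = (560)(3.900e-04)/(2.59×10^-8×483) = 17500 m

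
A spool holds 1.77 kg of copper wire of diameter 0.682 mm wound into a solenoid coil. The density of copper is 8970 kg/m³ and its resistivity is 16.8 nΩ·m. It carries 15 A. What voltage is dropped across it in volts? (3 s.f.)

ρ = 16.8 nΩ·m = 1.68×10^-8 Ω·m
A = π(d/2)² = π(3.4100e-04 m)² = 3.6531e-07 m²
L = m/(density·A) = 1.77/(8970×3.6531e-07) = 540.2 m
R = ρL/A = (1.68×10^-8)(540.2)/(3.6531e-07) = 24.84 Ω
V = IR = 15 × 24.84 = 373 V

373 V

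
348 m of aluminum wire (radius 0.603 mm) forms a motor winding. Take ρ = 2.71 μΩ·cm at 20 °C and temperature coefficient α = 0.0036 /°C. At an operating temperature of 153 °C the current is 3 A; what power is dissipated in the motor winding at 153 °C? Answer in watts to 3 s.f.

110 W

ρ = 2.71 μΩ·cm = 2.71×10^-8 Ω·m
A = πr² = π(6.0300e-04 m)² = 1.142e-06 m²
R₍20₎ = ρL/A = (2.71×10^-8)(348)/(1.142e-06) = 8.256 Ω
R₍153₎ = R₍20₎(1 + αΔT) = 8.256 × (1 + 0.0036×133) = 12.21 Ω
P = I²R = (3)² × 12.21 = 110 W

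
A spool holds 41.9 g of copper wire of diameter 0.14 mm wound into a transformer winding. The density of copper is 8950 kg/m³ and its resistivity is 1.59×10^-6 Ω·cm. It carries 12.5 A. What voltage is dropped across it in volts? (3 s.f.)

3930 V

ρ = 1.59×10^-6 Ω·cm = 1.59×10^-8 Ω·m
A = π(d/2)² = π(7.0000e-05 m)² = 1.5394e-08 m²
L = m/(density·A) = 0.0419/(8950×1.5394e-08) = 304.1 m
R = ρL/A = (1.59×10^-8)(304.1)/(1.5394e-08) = 314.1 Ω
V = IR = 12.5 × 314.1 = 3930 V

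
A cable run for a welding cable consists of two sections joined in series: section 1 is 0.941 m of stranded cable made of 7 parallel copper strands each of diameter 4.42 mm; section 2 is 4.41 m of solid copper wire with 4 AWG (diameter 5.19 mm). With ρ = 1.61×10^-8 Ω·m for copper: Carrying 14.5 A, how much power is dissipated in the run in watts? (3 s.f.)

Section 1: A_strand = π(2.2100e-03)² = 1.534e-05 m²; R₁ = ρL/(N·A_s) = (1.61×10^-8)(0.941)/(7×1.534e-05) = 1.411×10^-4 Ω
Section 2: A = π(5.19/2 mm)² = π(2.5950e-03 m)² = 2.116e-05 m²
R₂ = (1.61×10^-8)(4.41)/(2.116e-05) = 0.003356 Ω
R = R₁ + R₂ = 0.003497 Ω
P = I²R = (14.5)² × 0.003497 = 0.735 W

0.735 W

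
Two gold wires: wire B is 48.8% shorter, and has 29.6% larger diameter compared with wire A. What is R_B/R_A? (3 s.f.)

0.305

R ∝ L/d², so R_B/R_A = (1 − 48.8/100) × (1 + 29.6/100)⁻²
= 0.512 × 0.5954 = 0.305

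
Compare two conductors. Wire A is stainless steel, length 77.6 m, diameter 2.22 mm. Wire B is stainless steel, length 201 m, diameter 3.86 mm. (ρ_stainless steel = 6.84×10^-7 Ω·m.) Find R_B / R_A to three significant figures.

0.857

R ∝ ρL/d², so R_B/R_A = (L_B/L_A) × (d_A/d_B)²
= (201/77.6) × (2.22/3.86)² = 0.857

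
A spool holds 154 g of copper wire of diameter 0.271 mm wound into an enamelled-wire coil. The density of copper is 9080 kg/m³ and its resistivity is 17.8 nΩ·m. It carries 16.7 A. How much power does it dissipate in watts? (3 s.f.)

25300 W

ρ = 17.8 nΩ·m = 1.78×10^-8 Ω·m
A = π(d/2)² = π(1.3550e-04 m)² = 5.7680e-08 m²
L = m/(density·A) = 0.154/(9080×5.7680e-08) = 294 m
R = ρL/A = (1.78×10^-8)(294)/(5.7680e-08) = 90.74 Ω
P = I²R = (16.7)² × 90.74 = 25300 W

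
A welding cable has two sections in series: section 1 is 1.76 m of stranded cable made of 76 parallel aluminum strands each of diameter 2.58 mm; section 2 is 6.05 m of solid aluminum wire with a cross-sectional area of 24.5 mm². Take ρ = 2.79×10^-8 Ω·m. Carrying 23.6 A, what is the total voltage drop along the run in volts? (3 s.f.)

Section 1: A_strand = π(1.2900e-03)² = 5.228e-06 m²; R₁ = ρL/(N·A_s) = (2.79×10^-8)(1.76)/(76×5.228e-06) = 1.236×10^-4 Ω
Section 2: A = 24.5 mm² = 2.450e-05 m²
R₂ = (2.79×10^-8)(6.05)/(2.450e-05) = 0.00689 Ω
R = R₁ + R₂ = 0.007013 Ω
V = IR = 23.6 × 0.007013 = 0.166 V

0.166 V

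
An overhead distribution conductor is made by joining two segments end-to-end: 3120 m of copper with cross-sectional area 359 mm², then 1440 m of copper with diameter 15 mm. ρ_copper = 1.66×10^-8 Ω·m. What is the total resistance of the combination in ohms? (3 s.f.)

0.280 Ω

Segment 1: A = 359 mm² = 3.590e-04 m²
R₁ = ρL/A = (1.66×10^-8)(3120)/(3.590e-04) = 0.1443 Ω
Segment 2: A = π(d/2)² = π(7.5000e-03 m)² = 1.767e-04 m²
R₂ = (1.66×10^-8)(1440)/(1.767e-04) = 0.1353 Ω
R = R₁ + R₂ = 0.280 Ω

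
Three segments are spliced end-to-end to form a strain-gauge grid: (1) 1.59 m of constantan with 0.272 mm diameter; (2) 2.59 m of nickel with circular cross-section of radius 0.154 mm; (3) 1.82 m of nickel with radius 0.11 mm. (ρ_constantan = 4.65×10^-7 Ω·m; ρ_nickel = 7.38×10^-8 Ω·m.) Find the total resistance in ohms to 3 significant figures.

Seg 1: A = π(d/2)² = π(1.3600e-04 m)² = 5.811e-08 m²
R_1 = (4.65×10^-7)(1.59)/(5.811e-08) = 12.72 Ω
Seg 2: A = πr² = π(1.5400e-04 m)² = 7.451e-08 m²
R_2 = (7.38×10^-8)(2.59)/(7.451e-08) = 2.565 Ω
Seg 3: A = πr² = π(1.1000e-04 m)² = 3.801e-08 m²
R_3 = (7.38×10^-8)(1.82)/(3.801e-08) = 3.533 Ω
R_total = R_1 + R_2 + R_3 = 18.8 Ω

18.8 Ω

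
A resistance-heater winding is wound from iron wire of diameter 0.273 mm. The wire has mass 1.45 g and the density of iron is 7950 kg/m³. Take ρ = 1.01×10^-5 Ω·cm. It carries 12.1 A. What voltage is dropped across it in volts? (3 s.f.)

65.1 V

ρ = 1.01×10^-5 Ω·cm = 1.01×10^-7 Ω·m
A = π(d/2)² = π(1.3650e-04 m)² = 5.8535e-08 m²
L = m/(density·A) = 0.00145/(7950×5.8535e-08) = 3.116 m
R = ρL/A = (1.01×10^-7)(3.116)/(5.8535e-08) = 5.376 Ω
V = IR = 12.1 × 5.376 = 65.1 V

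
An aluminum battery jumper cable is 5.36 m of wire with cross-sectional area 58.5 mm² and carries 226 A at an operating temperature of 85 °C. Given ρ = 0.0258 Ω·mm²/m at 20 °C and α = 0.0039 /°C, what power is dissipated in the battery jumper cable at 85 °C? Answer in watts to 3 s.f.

151 W

ρ = 0.0258 Ω·mm²/m = 2.58×10^-8 Ω·m
A = 58.5 mm² = 5.850e-05 m²
R₍20₎ = ρL/A = (2.58×10^-8)(5.36)/(5.850e-05) = 0.002364 Ω
R₍85₎ = R₍20₎(1 + αΔT) = 0.002364 × (1 + 0.0039×65) = 0.002963 Ω
P = I²R = (226)² × 0.002963 = 151 W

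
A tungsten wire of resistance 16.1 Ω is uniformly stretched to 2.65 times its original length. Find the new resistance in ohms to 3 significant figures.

Volume constant ⇒ A' = A/k with k = 2.65. R' = ρ(kL)/(A/k) = k²R.
R' = 7.022 × 16.1 = 113 Ω

113 Ω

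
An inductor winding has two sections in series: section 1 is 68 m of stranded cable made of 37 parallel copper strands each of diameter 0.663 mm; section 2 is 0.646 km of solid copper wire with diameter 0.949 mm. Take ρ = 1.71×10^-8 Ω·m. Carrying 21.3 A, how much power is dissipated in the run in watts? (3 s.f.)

Section 1: A_strand = π(3.3150e-04)² = 3.452e-07 m²; R₁ = ρL/(N·A_s) = (1.71×10^-8)(68)/(37×3.452e-07) = 0.09103 Ω
Section 2: A = π(d/2)² = π(4.7450e-04 m)² = 7.073e-07 m²
R₂ = (1.71×10^-8)(646)/(7.073e-07) = 15.62 Ω
R = R₁ + R₂ = 15.71 Ω
P = I²R = (21.3)² × 15.71 = 7130 W

7130 W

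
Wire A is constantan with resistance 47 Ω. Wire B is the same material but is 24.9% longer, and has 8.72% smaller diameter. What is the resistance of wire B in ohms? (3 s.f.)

70.5 Ω

R ∝ L/d², so R_B/R_A = (1 + 24.9/100) × (1 − 8.72/100)⁻²
= 1.249 × 1.2 = 1.499
R_B = 1.499 × 47 = 70.5 Ω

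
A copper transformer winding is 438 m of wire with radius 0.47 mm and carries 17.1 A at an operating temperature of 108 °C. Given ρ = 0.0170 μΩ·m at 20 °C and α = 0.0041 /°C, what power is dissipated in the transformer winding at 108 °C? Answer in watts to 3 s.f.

4270 W

ρ = 0.0170 μΩ·m = 1.70×10^-8 Ω·m
A = πr² = π(4.7000e-04 m)² = 6.940e-07 m²
R₍20₎ = ρL/A = (1.70×10^-8)(438)/(6.940e-07) = 10.73 Ω
R₍108₎ = R₍20₎(1 + αΔT) = 10.73 × (1 + 0.0041×88) = 14.6 Ω
P = I²R = (17.1)² × 14.6 = 4270 W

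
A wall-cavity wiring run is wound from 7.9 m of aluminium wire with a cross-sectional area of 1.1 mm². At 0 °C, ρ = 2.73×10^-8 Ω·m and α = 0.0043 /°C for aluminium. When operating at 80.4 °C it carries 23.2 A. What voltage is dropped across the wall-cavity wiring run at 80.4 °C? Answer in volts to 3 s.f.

6.12 V

A = 1.1 mm² = 1.100e-06 m²
R₍0₎ = ρL/A = (2.73×10^-8)(7.9)/(1.100e-06) = 0.1961 Ω
R₍80.4₎ = R₍0₎(1 + αΔT) = 0.1961 × (1 + 0.0043×80.4) = 0.2638 Ω
V = IR = 23.2 × 0.2638 = 6.12 V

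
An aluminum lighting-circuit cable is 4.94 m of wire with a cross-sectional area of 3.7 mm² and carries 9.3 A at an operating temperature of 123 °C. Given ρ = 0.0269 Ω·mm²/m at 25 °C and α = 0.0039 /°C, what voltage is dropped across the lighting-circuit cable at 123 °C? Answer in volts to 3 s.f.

ρ = 0.0269 Ω·mm²/m = 2.69×10^-8 Ω·m
A = 3.7 mm² = 3.700e-06 m²
R₍25₎ = ρL/A = (2.69×10^-8)(4.94)/(3.700e-06) = 0.03592 Ω
R₍123₎ = R₍25₎(1 + αΔT) = 0.03592 × (1 + 0.0039×98) = 0.04964 Ω
V = IR = 9.3 × 0.04964 = 0.462 V

0.462 V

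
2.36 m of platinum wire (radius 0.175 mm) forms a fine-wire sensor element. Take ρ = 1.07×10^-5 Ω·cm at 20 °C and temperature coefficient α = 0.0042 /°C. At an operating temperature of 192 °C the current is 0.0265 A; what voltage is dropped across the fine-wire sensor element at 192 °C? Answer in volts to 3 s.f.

0.120 V

ρ = 1.07×10^-5 Ω·cm = 1.07×10^-7 Ω·m
A = πr² = π(1.7500e-04 m)² = 9.621e-08 m²
R₍20₎ = ρL/A = (1.07×10^-7)(2.36)/(9.621e-08) = 2.625 Ω
R₍192₎ = R₍20₎(1 + αΔT) = 2.625 × (1 + 0.0042×172) = 4.521 Ω
V = IR = 0.0265 × 4.521 = 0.120 V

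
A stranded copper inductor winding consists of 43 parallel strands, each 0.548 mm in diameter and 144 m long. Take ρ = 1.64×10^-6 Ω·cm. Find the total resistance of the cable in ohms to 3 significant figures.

0.233 Ω

ρ = 1.64×10^-6 Ω·cm = 1.64×10^-8 Ω·m
A_strand = π(2.7400e-04 m)² = 2.359e-07 m²
R_strand = ρL/A = (1.64×10^-8)(144)/(2.359e-07) = 10.01 Ω
R_total = R_strand/N = 10.01/43 = 0.233 Ω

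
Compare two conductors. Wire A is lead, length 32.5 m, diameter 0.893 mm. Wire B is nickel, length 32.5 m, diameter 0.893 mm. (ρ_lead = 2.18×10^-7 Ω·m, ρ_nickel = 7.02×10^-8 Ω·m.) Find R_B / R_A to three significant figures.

0.322

R ∝ ρL/d², so R_B/R_A = (ρ_B/ρ_A)
= (7.02×10^-8/2.18×10^-7) = 0.322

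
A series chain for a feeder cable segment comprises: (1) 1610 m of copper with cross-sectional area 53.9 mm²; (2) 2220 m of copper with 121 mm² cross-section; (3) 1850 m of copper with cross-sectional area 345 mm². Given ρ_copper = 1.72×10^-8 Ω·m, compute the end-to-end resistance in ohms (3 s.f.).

0.922 Ω

Seg 1: A = 53.9 mm² = 5.390e-05 m²
R_1 = (1.72×10^-8)(1610)/(5.390e-05) = 0.5138 Ω
Seg 2: A = 121 mm² = 1.210e-04 m²
R_2 = (1.72×10^-8)(2220)/(1.210e-04) = 0.3156 Ω
Seg 3: A = 345 mm² = 3.450e-04 m²
R_3 = (1.72×10^-8)(1850)/(3.450e-04) = 0.09223 Ω
R_total = R_1 + R_2 + R_3 = 0.922 Ω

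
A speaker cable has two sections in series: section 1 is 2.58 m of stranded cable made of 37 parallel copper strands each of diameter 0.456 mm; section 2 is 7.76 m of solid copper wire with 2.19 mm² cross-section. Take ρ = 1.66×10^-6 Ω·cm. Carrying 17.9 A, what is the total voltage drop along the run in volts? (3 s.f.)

ρ = 1.66×10^-6 Ω·cm = 1.66×10^-8 Ω·m
Section 1: A_strand = π(2.2800e-04)² = 1.633e-07 m²; R₁ = ρL/(N·A_s) = (1.66×10^-8)(2.58)/(37×1.633e-07) = 0.007088 Ω
Section 2: A = 2.19 mm² = 2.190e-06 m²
R₂ = (1.66×10^-8)(7.76)/(2.190e-06) = 0.05882 Ω
R = R₁ + R₂ = 0.06591 Ω
V = IR = 17.9 × 0.06591 = 1.18 V

1.18 V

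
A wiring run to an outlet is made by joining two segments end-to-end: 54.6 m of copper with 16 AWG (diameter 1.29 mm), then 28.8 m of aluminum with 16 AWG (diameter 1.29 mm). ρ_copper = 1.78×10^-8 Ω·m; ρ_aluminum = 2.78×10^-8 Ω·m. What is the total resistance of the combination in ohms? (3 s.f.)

1.36 Ω

Segment 1: A = π(1.29/2 mm)² = π(6.4500e-04 m)² = 1.307e-06 m²
R₁ = ρL/A = (1.78×10^-8)(54.6)/(1.307e-06) = 0.7436 Ω
R₂ = (2.78×10^-8)(28.8)/(1.307e-06) = 0.6126 Ω
R = R₁ + R₂ = 1.36 Ω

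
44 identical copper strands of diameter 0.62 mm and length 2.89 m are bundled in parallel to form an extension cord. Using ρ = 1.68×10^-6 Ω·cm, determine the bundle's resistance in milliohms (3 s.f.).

ρ = 1.68×10^-6 Ω·cm = 1.68×10^-8 Ω·m
A_strand = π(3.1000e-04 m)² = 3.019e-07 m²
R_strand = ρL/A = (1.68×10^-8)(2.89)/(3.019e-07) = 0.1608 Ω
R_total = R_strand/N = 0.1608/44 = 3.65 mΩ

3.65 mΩ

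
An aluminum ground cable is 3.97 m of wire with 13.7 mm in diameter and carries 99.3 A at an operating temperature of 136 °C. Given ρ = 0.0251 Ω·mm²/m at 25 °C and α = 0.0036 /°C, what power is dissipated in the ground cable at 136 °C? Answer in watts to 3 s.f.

ρ = 0.0251 Ω·mm²/m = 2.51×10^-8 Ω·m
A = π(d/2)² = π(6.8500e-03 m)² = 1.474e-04 m²
R₍25₎ = ρL/A = (2.51×10^-8)(3.97)/(1.474e-04) = 6.760×10^-4 Ω
R₍136₎ = R₍25₎(1 + αΔT) = 6.760×10^-4 × (1 + 0.0036×111) = 9.461×10^-4 Ω
P = I²R = (99.3)² × 9.461×10^-4 = 9.33 W

9.33 W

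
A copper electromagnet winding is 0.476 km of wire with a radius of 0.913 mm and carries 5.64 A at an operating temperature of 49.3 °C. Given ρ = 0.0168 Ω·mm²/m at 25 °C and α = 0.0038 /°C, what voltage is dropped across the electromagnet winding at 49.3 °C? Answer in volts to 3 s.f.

18.8 V

ρ = 0.0168 Ω·mm²/m = 1.68×10^-8 Ω·m
A = πr² = π(9.1300e-04 m)² = 2.619e-06 m²
R₍25₎ = ρL/A = (1.68×10^-8)(476)/(2.619e-06) = 3.054 Ω
R₍49.3₎ = R₍25₎(1 + αΔT) = 3.054 × (1 + 0.0038×24.3) = 3.336 Ω
V = IR = 5.64 × 3.336 = 18.8 V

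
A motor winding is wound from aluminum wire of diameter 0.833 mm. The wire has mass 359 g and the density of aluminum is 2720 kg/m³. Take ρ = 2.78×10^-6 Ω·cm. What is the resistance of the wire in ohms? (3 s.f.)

ρ = 2.78×10^-6 Ω·cm = 2.78×10^-8 Ω·m
A = π(d/2)² = π(4.1650e-04 m)² = 5.4498e-07 m²
L = m/(density·A) = 0.359/(2720×5.4498e-07) = 242.2 m
R = ρL/A = (2.78×10^-8)(242.2)/(5.4498e-07) = 12.4 Ω

12.4 Ω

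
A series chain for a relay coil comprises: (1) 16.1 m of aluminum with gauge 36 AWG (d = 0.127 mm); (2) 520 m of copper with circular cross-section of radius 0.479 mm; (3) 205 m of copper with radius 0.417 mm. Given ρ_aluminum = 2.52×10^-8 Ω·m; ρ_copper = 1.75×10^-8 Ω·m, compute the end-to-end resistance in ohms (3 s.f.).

Seg 1: A = π(0.127/2 mm)² = π(6.3500e-05 m)² = 1.267e-08 m²
R_1 = (2.52×10^-8)(16.1)/(1.267e-08) = 32.03 Ω
Seg 2: A = πr² = π(4.7900e-04 m)² = 7.208e-07 m²
R_2 = (1.75×10^-8)(520)/(7.208e-07) = 12.62 Ω
Seg 3: A = πr² = π(4.1700e-04 m)² = 5.463e-07 m²
R_3 = (1.75×10^-8)(205)/(5.463e-07) = 6.567 Ω
R_total = R_1 + R_2 + R_3 = 51.2 Ω

51.2 Ω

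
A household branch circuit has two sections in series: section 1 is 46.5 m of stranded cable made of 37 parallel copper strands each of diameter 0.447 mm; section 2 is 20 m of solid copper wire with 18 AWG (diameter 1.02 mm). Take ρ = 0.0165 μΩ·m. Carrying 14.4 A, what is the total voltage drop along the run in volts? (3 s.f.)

7.72 V

ρ = 0.0165 μΩ·m = 1.65×10^-8 Ω·m
Section 1: A_strand = π(2.2350e-04)² = 1.569e-07 m²; R₁ = ρL/(N·A_s) = (1.65×10^-8)(46.5)/(37×1.569e-07) = 0.1321 Ω
Section 2: A = π(1.02/2 mm)² = π(5.1000e-04 m)² = 8.171e-07 m²
R₂ = (1.65×10^-8)(20)/(8.171e-07) = 0.4039 Ω
R = R₁ + R₂ = 0.536 Ω
V = IR = 14.4 × 0.536 = 7.72 V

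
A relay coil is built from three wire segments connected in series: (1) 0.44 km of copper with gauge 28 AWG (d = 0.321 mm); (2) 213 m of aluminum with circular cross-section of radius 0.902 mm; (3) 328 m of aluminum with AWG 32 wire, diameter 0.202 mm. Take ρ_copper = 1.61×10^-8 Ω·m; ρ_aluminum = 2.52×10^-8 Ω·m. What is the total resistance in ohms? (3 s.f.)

Seg 1: A = π(0.321/2 mm)² = π(1.6050e-04 m)² = 8.093e-08 m²
R_1 = (1.61×10^-8)(440)/(8.093e-08) = 87.53 Ω
Seg 2: A = πr² = π(9.0200e-04 m)² = 2.556e-06 m²
R_2 = (2.52×10^-8)(213)/(2.556e-06) = 2.1 Ω
Seg 3: A = π(0.202/2 mm)² = π(1.0100e-04 m)² = 3.205e-08 m²
R_3 = (2.52×10^-8)(328)/(3.205e-08) = 257.9 Ω
R_total = R_1 + R_2 + R_3 = 348 Ω

348 Ω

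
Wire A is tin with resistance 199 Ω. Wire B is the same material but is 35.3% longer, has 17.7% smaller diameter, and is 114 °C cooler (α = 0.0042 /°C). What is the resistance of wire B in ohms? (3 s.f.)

R ∝ ρL/d² with ρ ∝ (1+αΔT), so R_B/R_A = (1 + 35.3/100) × (1 − 17.7/100)⁻² × (1 − 0.0042×114)
= 1.353 × 1.476 × 0.5212 = 1.041
R_B = 1.041 × 199 = 207 Ω

207 Ω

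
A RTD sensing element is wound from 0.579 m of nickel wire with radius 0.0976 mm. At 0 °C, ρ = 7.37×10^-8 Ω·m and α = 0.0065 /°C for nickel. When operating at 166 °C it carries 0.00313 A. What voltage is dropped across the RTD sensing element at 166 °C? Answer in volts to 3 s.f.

A = πr² = π(9.7600e-05 m)² = 2.993e-08 m²
R₍0₎ = ρL/A = (7.37×10^-8)(0.579)/(2.993e-08) = 1.426 Ω
R₍166₎ = R₍0₎(1 + αΔT) = 1.426 × (1 + 0.0065×166) = 2.964 Ω
V = IR = 0.00313 × 2.964 = 0.00928 V

0.00928 V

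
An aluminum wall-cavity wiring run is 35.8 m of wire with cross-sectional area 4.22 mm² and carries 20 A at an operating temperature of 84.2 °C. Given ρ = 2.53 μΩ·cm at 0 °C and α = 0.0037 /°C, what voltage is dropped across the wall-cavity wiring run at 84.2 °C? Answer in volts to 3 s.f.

5.63 V

ρ = 2.53 μΩ·cm = 2.53×10^-8 Ω·m
A = 4.22 mm² = 4.220e-06 m²
R₍0₎ = ρL/A = (2.53×10^-8)(35.8)/(4.220e-06) = 0.2146 Ω
R₍84.2₎ = R₍0₎(1 + αΔT) = 0.2146 × (1 + 0.0037×84.2) = 0.2815 Ω
V = IR = 20 × 0.2815 = 5.63 V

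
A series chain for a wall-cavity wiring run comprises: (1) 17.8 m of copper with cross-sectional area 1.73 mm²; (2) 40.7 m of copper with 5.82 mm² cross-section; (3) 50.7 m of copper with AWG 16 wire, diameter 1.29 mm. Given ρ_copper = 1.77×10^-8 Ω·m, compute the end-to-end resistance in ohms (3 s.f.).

Seg 1: A = 1.73 mm² = 1.730e-06 m²
R_1 = (1.77×10^-8)(17.8)/(1.730e-06) = 0.1821 Ω
Seg 2: A = 5.82 mm² = 5.820e-06 m²
R_2 = (1.77×10^-8)(40.7)/(5.820e-06) = 0.1238 Ω
Seg 3: A = π(1.29/2 mm)² = π(6.4500e-04 m)² = 1.307e-06 m²
R_3 = (1.77×10^-8)(50.7)/(1.307e-06) = 0.6866 Ω
R_total = R_1 + R_2 + R_3 = 0.993 Ω

0.993 Ω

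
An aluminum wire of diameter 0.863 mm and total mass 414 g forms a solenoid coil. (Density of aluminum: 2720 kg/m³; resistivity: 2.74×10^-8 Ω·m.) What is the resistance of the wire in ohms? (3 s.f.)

12.2 Ω

A = π(d/2)² = π(4.3150e-04 m)² = 5.8494e-07 m²
L = m/(density·A) = 0.414/(2720×5.8494e-07) = 260.2 m
R = ρL/A = (2.74×10^-8)(260.2)/(5.8494e-07) = 12.2 Ω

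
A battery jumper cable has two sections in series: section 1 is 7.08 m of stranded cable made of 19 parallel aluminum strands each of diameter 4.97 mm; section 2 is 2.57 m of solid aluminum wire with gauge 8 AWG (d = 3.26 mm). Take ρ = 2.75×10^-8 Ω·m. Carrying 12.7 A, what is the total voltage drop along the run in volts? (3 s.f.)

Section 1: A_strand = π(2.4850e-03)² = 1.940e-05 m²; R₁ = ρL/(N·A_s) = (2.75×10^-8)(7.08)/(19×1.940e-05) = 5.282×10^-4 Ω
Section 2: A = π(3.26/2 mm)² = π(1.6300e-03 m)² = 8.347e-06 m²
R₂ = (2.75×10^-8)(2.57)/(8.347e-06) = 0.008467 Ω
R = R₁ + R₂ = 0.008995 Ω
V = IR = 12.7 × 0.008995 = 0.114 V

0.114 V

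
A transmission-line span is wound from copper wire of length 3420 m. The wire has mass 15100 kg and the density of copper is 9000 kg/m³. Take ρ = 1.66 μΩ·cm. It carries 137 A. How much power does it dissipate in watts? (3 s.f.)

ρ = 1.66 μΩ·cm = 1.66×10^-8 Ω·m
A = m/(density·L) = 15100/(9000×3420) = 4.9058e-04 m²
R = ρL/A = (1.66×10^-8)(3420)/(4.9058e-04) = 0.1157 Ω
P = I²R = (137)² × 0.1157 = 2170 W

2170 W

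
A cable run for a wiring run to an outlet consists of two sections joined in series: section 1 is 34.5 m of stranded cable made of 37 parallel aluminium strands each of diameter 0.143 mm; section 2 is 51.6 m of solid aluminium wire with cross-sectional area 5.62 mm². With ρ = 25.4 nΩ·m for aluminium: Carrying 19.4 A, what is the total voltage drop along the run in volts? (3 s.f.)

33.1 V

ρ = 25.4 nΩ·m = 2.54×10^-8 Ω·m
Section 1: A_strand = π(7.1500e-05)² = 1.606e-08 m²; R₁ = ρL/(N·A_s) = (2.54×10^-8)(34.5)/(37×1.606e-08) = 1.475 Ω
Section 2: A = 5.62 mm² = 5.620e-06 m²
R₂ = (2.54×10^-8)(51.6)/(5.620e-06) = 0.2332 Ω
R = R₁ + R₂ = 1.708 Ω
V = IR = 19.4 × 1.708 = 33.1 V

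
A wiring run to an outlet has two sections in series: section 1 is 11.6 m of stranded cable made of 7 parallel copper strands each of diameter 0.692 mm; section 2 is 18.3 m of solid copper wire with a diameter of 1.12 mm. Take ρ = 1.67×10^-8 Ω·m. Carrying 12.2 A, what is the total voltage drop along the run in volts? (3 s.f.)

4.68 V

Section 1: A_strand = π(3.4600e-04)² = 3.761e-07 m²; R₁ = ρL/(N·A_s) = (1.67×10^-8)(11.6)/(7×3.761e-07) = 0.07358 Ω
Section 2: A = π(d/2)² = π(5.6000e-04 m)² = 9.852e-07 m²
R₂ = (1.67×10^-8)(18.3)/(9.852e-07) = 0.3102 Ω
R = R₁ + R₂ = 0.3838 Ω
V = IR = 12.2 × 0.3838 = 4.68 V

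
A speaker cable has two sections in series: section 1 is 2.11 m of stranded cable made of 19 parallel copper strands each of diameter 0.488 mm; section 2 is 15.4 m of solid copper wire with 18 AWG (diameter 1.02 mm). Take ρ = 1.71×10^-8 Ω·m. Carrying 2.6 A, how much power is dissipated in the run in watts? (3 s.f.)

2.25 W

Section 1: A_strand = π(2.4400e-04)² = 1.870e-07 m²; R₁ = ρL/(N·A_s) = (1.71×10^-8)(2.11)/(19×1.870e-07) = 0.01015 Ω
Section 2: A = π(1.02/2 mm)² = π(5.1000e-04 m)² = 8.171e-07 m²
R₂ = (1.71×10^-8)(15.4)/(8.171e-07) = 0.3223 Ω
R = R₁ + R₂ = 0.3324 Ω
P = I²R = (2.6)² × 0.3324 = 2.25 W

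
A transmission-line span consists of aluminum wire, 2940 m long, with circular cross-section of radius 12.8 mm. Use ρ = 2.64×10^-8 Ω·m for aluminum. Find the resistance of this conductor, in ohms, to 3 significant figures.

0.151 Ω

A = πr² = π(1.2800e-02 m)² = 5.147e-04 m²
R = ρL/A = (2.64×10^-8)(2940 m)/(5.147e-04 m²) = 0.151 Ω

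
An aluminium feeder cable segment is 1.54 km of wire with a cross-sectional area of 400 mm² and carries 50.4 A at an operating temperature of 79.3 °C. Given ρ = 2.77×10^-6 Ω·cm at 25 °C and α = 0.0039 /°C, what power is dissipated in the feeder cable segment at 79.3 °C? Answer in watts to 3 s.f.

328 W

ρ = 2.77×10^-6 Ω·cm = 2.77×10^-8 Ω·m
A = 400 mm² = 4.000e-04 m²
R₍25₎ = ρL/A = (2.77×10^-8)(1540)/(4.000e-04) = 0.1066 Ω
R₍79.3₎ = R₍25₎(1 + αΔT) = 0.1066 × (1 + 0.0039×54.3) = 0.1292 Ω
P = I²R = (50.4)² × 0.1292 = 328 W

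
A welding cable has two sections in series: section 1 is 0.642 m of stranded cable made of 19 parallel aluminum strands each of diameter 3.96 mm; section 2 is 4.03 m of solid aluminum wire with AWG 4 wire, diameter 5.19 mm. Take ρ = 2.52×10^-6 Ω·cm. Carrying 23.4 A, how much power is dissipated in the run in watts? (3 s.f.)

ρ = 2.52×10^-6 Ω·cm = 2.52×10^-8 Ω·m
Section 1: A_strand = π(1.9800e-03)² = 1.232e-05 m²; R₁ = ρL/(N·A_s) = (2.52×10^-8)(0.642)/(19×1.232e-05) = 6.914×10^-5 Ω
Section 2: A = π(5.19/2 mm)² = π(2.5950e-03 m)² = 2.116e-05 m²
R₂ = (2.52×10^-8)(4.03)/(2.116e-05) = 0.0048 Ω
R = R₁ + R₂ = 0.00487 Ω
P = I²R = (23.4)² × 0.00487 = 2.67 W

2.67 W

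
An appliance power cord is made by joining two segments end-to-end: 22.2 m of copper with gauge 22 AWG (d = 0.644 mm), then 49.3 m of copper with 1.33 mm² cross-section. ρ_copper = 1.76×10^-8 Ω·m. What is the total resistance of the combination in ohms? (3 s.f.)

1.85 Ω

Segment 1: A = π(0.644/2 mm)² = π(3.2200e-04 m)² = 3.257e-07 m²
R₁ = ρL/A = (1.76×10^-8)(22.2)/(3.257e-07) = 1.2 Ω
Segment 2: A = 1.33 mm² = 1.330e-06 m²
R₂ = (1.76×10^-8)(49.3)/(1.330e-06) = 0.6524 Ω
R = R₁ + R₂ = 1.85 Ω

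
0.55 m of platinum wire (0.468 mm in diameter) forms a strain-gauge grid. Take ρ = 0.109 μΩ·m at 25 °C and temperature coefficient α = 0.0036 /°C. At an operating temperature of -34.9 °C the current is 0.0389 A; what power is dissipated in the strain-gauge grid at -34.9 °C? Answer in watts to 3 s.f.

4.14×10^-4 W

ρ = 0.109 μΩ·m = 1.09×10^-7 Ω·m
A = π(d/2)² = π(2.3400e-04 m)² = 1.720e-07 m²
R₍25₎ = ρL/A = (1.09×10^-7)(0.55)/(1.720e-07) = 0.3485 Ω
R₍-34.9₎ = R₍25₎(1 + αΔT) = 0.3485 × (1 + 0.0036×-59.9) = 0.2734 Ω
P = I²R = (0.0389)² × 0.2734 = 4.14×10^-4 W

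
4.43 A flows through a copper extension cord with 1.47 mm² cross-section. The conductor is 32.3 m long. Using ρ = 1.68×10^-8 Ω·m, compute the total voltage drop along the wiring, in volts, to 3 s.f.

1.64 V

A = 1.47 mm² = 1.470e-06 m²
R = ρL/A = (1.68×10^-8)(32.3)/(1.470e-06) = 0.3691 Ω
V = IR = 4.43 × 0.3691 = 1.64 V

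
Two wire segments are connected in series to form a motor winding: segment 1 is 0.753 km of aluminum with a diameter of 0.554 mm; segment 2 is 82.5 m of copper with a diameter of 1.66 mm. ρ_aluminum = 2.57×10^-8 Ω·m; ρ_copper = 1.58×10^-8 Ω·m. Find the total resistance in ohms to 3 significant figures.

80.9 Ω

Segment 1: A = π(d/2)² = π(2.7700e-04 m)² = 2.411e-07 m²
R₁ = ρL/A = (2.57×10^-8)(753)/(2.411e-07) = 80.28 Ω
Segment 2: A = π(d/2)² = π(8.3000e-04 m)² = 2.164e-06 m²
R₂ = (1.58×10^-8)(82.5)/(2.164e-06) = 0.6023 Ω
R = R₁ + R₂ = 80.9 Ω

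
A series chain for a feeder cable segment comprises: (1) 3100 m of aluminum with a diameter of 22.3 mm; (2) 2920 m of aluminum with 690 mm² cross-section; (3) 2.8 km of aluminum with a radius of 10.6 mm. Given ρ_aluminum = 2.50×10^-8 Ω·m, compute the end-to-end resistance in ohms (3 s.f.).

0.503 Ω

Seg 1: A = π(d/2)² = π(1.1150e-02 m)² = 3.906e-04 m²
R_1 = (2.50×10^-8)(3100)/(3.906e-04) = 0.1984 Ω
Seg 2: A = 690 mm² = 6.900e-04 m²
R_2 = (2.50×10^-8)(2920)/(6.900e-04) = 0.1058 Ω
Seg 3: A = πr² = π(1.0600e-02 m)² = 3.530e-04 m²
R_3 = (2.50×10^-8)(2800)/(3.530e-04) = 0.1983 Ω
R_total = R_1 + R_2 + R_3 = 0.503 Ω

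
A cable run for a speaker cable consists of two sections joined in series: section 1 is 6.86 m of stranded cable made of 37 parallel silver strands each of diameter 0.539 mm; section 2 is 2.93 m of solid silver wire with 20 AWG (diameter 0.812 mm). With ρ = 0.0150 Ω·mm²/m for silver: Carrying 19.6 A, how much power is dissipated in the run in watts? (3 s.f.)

37.3 W

ρ = 0.0150 Ω·mm²/m = 1.50×10^-8 Ω·m
Section 1: A_strand = π(2.6950e-04)² = 2.282e-07 m²; R₁ = ρL/(N·A_s) = (1.50×10^-8)(6.86)/(37×2.282e-07) = 0.01219 Ω
Section 2: A = π(0.812/2 mm)² = π(4.0600e-04 m)² = 5.178e-07 m²
R₂ = (1.50×10^-8)(2.93)/(5.178e-07) = 0.08487 Ω
R = R₁ + R₂ = 0.09706 Ω
P = I²R = (19.6)² × 0.09706 = 37.3 W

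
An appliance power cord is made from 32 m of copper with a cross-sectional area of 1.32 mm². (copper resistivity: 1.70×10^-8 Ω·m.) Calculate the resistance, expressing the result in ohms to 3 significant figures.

A = 1.32 mm² = 1.320e-06 m²
R = ρL/A = (1.70×10^-8)(32 m)/(1.320e-06 m²) = 0.412 Ω

0.412 Ω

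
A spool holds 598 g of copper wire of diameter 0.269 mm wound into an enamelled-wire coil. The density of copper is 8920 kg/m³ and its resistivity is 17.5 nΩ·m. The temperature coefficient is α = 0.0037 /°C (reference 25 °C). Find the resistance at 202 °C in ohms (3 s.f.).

ρ = 17.5 nΩ·m = 1.75×10^-8 Ω·m
A = π(d/2)² = π(1.3450e-04 m)² = 5.6832e-08 m²
L = m/(density·A) = 0.598/(8920×5.6832e-08) = 1180 m
R = ρL/A = (1.75×10^-8)(1180)/(5.6832e-08) = 363.2 Ω
R(202 °C) = 363.2 × (1 + 0.0037×177) = 601 Ω

601 Ω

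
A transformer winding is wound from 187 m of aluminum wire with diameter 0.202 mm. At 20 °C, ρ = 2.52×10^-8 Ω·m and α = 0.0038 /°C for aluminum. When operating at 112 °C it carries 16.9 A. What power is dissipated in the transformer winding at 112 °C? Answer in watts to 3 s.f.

A = π(d/2)² = π(1.0100e-04 m)² = 3.205e-08 m²
R₍20₎ = ρL/A = (2.52×10^-8)(187)/(3.205e-08) = 147 Ω
R₍112₎ = R₍20₎(1 + αΔT) = 147 × (1 + 0.0038×92) = 198.5 Ω
P = I²R = (16.9)² × 198.5 = 56700 W

56700 W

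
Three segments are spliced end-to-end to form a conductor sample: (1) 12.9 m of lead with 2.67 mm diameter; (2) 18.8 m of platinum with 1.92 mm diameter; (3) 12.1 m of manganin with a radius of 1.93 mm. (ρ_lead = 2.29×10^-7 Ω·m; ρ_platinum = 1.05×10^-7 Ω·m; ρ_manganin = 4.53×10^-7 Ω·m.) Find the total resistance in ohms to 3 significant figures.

1.68 Ω

Seg 1: A = π(d/2)² = π(1.3350e-03 m)² = 5.599e-06 m²
R_1 = (2.29×10^-7)(12.9)/(5.599e-06) = 0.5276 Ω
Seg 2: A = π(d/2)² = π(9.6000e-04 m)² = 2.895e-06 m²
R_2 = (1.05×10^-7)(18.8)/(2.895e-06) = 0.6818 Ω
Seg 3: A = πr² = π(1.9300e-03 m)² = 1.170e-05 m²
R_3 = (4.53×10^-7)(12.1)/(1.170e-05) = 0.4684 Ω
R_total = R_1 + R_2 + R_3 = 1.68 Ω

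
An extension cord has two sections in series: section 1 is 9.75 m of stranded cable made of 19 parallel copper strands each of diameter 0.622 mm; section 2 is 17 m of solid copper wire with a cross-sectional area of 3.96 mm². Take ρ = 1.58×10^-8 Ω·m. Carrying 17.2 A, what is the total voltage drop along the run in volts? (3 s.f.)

1.63 V

Section 1: A_strand = π(3.1100e-04)² = 3.039e-07 m²; R₁ = ρL/(N·A_s) = (1.58×10^-8)(9.75)/(19×3.039e-07) = 0.02668 Ω
Section 2: A = 3.96 mm² = 3.960e-06 m²
R₂ = (1.58×10^-8)(17)/(3.960e-06) = 0.06783 Ω
R = R₁ + R₂ = 0.09451 Ω
V = IR = 17.2 × 0.09451 = 1.63 V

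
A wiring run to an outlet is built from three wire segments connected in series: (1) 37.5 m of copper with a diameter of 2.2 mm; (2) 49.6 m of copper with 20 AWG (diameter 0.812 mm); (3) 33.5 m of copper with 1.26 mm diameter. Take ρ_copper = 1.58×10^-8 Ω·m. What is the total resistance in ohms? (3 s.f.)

2.09 Ω

Seg 1: A = π(d/2)² = π(1.1000e-03 m)² = 3.801e-06 m²
R_1 = (1.58×10^-8)(37.5)/(3.801e-06) = 0.1559 Ω
Seg 2: A = π(0.812/2 mm)² = π(4.0600e-04 m)² = 5.178e-07 m²
R_2 = (1.58×10^-8)(49.6)/(5.178e-07) = 1.513 Ω
Seg 3: A = π(d/2)² = π(6.3000e-04 m)² = 1.247e-06 m²
R_3 = (1.58×10^-8)(33.5)/(1.247e-06) = 0.4245 Ω
R_total = R_1 + R_2 + R_3 = 2.09 Ω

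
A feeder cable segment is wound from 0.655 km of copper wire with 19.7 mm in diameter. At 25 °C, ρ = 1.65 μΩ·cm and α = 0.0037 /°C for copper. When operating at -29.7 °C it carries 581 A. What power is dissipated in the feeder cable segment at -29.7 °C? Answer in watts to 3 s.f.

ρ = 1.65 μΩ·cm = 1.65×10^-8 Ω·m
A = π(d/2)² = π(9.8500e-03 m)² = 3.048e-04 m²
R₍25₎ = ρL/A = (1.65×10^-8)(655)/(3.048e-04) = 0.03546 Ω
R₍-29.7₎ = R₍25₎(1 + αΔT) = 0.03546 × (1 + 0.0037×-54.7) = 0.02828 Ω
P = I²R = (581)² × 0.02828 = 9550 W

9550 W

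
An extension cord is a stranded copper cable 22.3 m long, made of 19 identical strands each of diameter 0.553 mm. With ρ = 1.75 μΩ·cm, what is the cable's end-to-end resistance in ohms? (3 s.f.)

0.0855 Ω

ρ = 1.75 μΩ·cm = 1.75×10^-8 Ω·m
A_strand = π(2.7650e-04 m)² = 2.402e-07 m²
R_strand = ρL/A = (1.75×10^-8)(22.3)/(2.402e-07) = 1.625 Ω
R_total = R_strand/N = 1.625/19 = 0.0855 Ω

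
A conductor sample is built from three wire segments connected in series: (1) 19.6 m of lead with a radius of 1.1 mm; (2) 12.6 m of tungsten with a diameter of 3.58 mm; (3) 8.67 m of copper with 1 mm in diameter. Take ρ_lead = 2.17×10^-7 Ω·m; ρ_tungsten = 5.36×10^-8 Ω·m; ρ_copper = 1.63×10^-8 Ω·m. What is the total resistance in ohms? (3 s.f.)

1.37 Ω

Seg 1: A = πr² = π(1.1000e-03 m)² = 3.801e-06 m²
R_1 = (2.17×10^-7)(19.6)/(3.801e-06) = 1.119 Ω
Seg 2: A = π(d/2)² = π(1.7900e-03 m)² = 1.007e-05 m²
R_2 = (5.36×10^-8)(12.6)/(1.007e-05) = 0.06709 Ω
Seg 3: A = π(d/2)² = π(5.0000e-04 m)² = 7.854e-07 m²
R_3 = (1.63×10^-8)(8.67)/(7.854e-07) = 0.1799 Ω
R_total = R_1 + R_2 + R_3 = 1.37 Ω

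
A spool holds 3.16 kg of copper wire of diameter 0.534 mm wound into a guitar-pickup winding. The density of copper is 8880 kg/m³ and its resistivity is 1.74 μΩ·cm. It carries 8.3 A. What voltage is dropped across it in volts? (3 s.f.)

ρ = 1.74 μΩ·cm = 1.74×10^-8 Ω·m
A = π(d/2)² = π(2.6700e-04 m)² = 2.2396e-07 m²
L = m/(density·A) = 3.16/(8880×2.2396e-07) = 1589 m
R = ρL/A = (1.74×10^-8)(1589)/(2.2396e-07) = 123.4 Ω
V = IR = 8.3 × 123.4 = 1020 V

1020 V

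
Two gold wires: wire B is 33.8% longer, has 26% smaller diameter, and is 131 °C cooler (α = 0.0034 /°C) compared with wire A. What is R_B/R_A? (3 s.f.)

R ∝ ρL/d² with ρ ∝ (1+αΔT), so R_B/R_A = (1 + 33.8/100) × (1 − 26/100)⁻² × (1 − 0.0034×131)
= 1.338 × 1.826 × 0.5546 = 1.36

1.36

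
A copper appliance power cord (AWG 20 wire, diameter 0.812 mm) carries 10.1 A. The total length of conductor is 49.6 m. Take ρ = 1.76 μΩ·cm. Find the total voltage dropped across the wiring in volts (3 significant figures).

ρ = 1.76 μΩ·cm = 1.76×10^-8 Ω·m
A = π(0.812/2 mm)² = π(4.0600e-04 m)² = 5.178e-07 m²
R = ρL/A = (1.76×10^-8)(49.6)/(5.178e-07) = 1.686 Ω
V = IR = 10.1 × 1.686 = 17.0 V

17.0 V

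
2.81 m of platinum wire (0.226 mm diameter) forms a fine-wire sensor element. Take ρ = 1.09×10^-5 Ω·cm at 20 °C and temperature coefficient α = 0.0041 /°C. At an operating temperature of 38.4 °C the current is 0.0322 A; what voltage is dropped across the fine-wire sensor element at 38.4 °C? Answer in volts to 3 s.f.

0.264 V

ρ = 1.09×10^-5 Ω·cm = 1.09×10^-7 Ω·m
A = π(d/2)² = π(1.1300e-04 m)² = 4.011e-08 m²
R₍20₎ = ρL/A = (1.09×10^-7)(2.81)/(4.011e-08) = 7.635 Ω
R₍38.4₎ = R₍20₎(1 + αΔT) = 7.635 × (1 + 0.0041×18.4) = 8.211 Ω
V = IR = 0.0322 × 8.211 = 0.264 V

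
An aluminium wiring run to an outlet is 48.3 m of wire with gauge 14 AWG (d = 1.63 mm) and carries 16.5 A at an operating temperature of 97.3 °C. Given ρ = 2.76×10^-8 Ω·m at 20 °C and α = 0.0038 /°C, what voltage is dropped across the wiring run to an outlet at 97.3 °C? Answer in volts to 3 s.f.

13.6 V

A = π(1.63/2 mm)² = π(8.1500e-04 m)² = 2.087e-06 m²
R₍20₎ = ρL/A = (2.76×10^-8)(48.3)/(2.087e-06) = 0.6388 Ω
R₍97.3₎ = R₍20₎(1 + αΔT) = 0.6388 × (1 + 0.0038×77.3) = 0.8265 Ω
V = IR = 16.5 × 0.8265 = 13.6 V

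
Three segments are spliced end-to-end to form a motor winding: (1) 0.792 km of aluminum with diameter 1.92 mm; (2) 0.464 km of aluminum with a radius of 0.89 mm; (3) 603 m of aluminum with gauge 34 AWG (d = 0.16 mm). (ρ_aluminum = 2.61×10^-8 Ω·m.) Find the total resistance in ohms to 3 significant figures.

Seg 1: A = π(d/2)² = π(9.6000e-04 m)² = 2.895e-06 m²
R_1 = (2.61×10^-8)(792)/(2.895e-06) = 7.14 Ω
Seg 2: A = πr² = π(8.9000e-04 m)² = 2.488e-06 m²
R_2 = (2.61×10^-8)(464)/(2.488e-06) = 4.867 Ω
Seg 3: A = π(0.16/2 mm)² = π(8.0000e-05 m)² = 2.011e-08 m²
R_3 = (2.61×10^-8)(603)/(2.011e-08) = 782.8 Ω
R_total = R_1 + R_2 + R_3 = 795 Ω

795 Ω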